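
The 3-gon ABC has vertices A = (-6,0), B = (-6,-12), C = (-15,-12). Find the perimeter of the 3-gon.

36

|AB| = √((0)² + (-12)²) = √144 = 12
|BC| = √((-9)² + (0)²) = √81 = 9
|CA| = √((9)² + (12)²) = √225 = 15
Perimeter = 12 + 9 + 15 = 36.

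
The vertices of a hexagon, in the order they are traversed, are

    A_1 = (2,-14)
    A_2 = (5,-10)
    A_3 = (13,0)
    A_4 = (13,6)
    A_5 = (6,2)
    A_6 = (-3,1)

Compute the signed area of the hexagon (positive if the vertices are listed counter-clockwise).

150

Σ = (50) + (130) + (78) + (-10) + (12) + (40) = 300
Signed area = Σ/2 = 150 (positive ⇒ counter-clockwise traversal).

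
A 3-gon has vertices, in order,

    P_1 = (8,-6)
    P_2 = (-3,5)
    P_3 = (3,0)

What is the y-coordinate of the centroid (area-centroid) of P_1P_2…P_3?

-1/3

Apply the shoelace formula. First the cross-terms c_i = x_i·y_{i+1} − x_{i+1}·y_i:
  22, -15, -18  ⇒  2A = -11, A = -5.5.
Then Σ (y_i + y_{i+1})·c_i = 11, so ȳ = 11 / (6·(-5.5)) = -1/3.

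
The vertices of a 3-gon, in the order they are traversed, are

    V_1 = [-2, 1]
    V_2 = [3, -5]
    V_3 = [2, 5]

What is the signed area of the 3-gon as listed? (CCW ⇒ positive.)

22

Apply Gauss's area formula: 2A = Σ (x_i·y_{i+1} − x_{i+1}·y_i), indices taken mod 3.
V_1→V_2: (-2)(-5) − (3)(1) = 7
V_2→V_3: (3)(5) − (2)(-5) = 25
V_3→V_1: (2)(1) − (-2)(5) = 12
Σ = 44
Signed area = Σ/2 = 22 (positive ⇒ counter-clockwise traversal).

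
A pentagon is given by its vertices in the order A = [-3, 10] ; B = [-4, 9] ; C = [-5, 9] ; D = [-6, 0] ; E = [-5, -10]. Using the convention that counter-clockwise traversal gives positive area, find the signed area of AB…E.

28

A→B: (-3)(9) − (-4)(10) = 13
B→C: (-4)(9) − (-5)(9) = 9
C→D: (-5)(0) − (-6)(9) = 54
D→E: (-6)(-10) − (-5)(0) = 60
E→A: (-5)(10) − (-3)(-10) = -80
Σ = 56
Signed area = Σ/2 = 28 (positive ⇒ counter-clockwise traversal).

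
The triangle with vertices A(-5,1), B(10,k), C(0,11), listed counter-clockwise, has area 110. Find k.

-13

The doubled signed area Σ (x_i y_{i+1} − x_{i+1} y_i) is linear in k.
With k=0 it equals 155; the coefficient of k is -5 (from the two edges through B).
So -5·k + 155 = 2·110 = 220 ⇒ k = -13.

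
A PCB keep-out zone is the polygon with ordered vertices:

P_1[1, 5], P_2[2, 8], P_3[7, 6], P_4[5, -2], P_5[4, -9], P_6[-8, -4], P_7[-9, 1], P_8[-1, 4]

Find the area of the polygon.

151.5

Apply Gauss's area formula: 2A = Σ (x_i·y_{i+1} − x_{i+1}·y_i), indices taken mod 8.
P_1→P_2: (1)(8) − (2)(5) = -2
P_2→P_3: (2)(6) − (7)(8) = -44
P_3→P_4: (7)(-2) − (5)(6) = -44
P_4→P_5: (5)(-9) − (4)(-2) = -37
P_5→P_6: (4)(-4) − (-8)(-9) = -88
P_6→P_7: (-8)(1) − (-9)(-4) = -44
P_7→P_8: (-9)(4) − (-1)(1) = -35
P_8→P_1: (-1)(5) − (1)(4) = -9
Σ = -303
Area = |Σ|/2 = 151.5.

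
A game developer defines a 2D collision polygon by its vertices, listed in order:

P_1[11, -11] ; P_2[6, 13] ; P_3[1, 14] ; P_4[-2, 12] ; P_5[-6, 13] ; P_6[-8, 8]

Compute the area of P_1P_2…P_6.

Cross-terms: 209, 71, 40, 46, 56, 0  ⇒  Σ = 422
Area = |Σ|/2 = 211.

211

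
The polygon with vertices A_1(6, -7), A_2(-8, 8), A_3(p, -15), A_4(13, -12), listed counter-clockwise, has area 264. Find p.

The doubled signed area Σ (x_i y_{i+1} − x_{i+1} y_i) is linear in p.
With p=0 it equals 288; the coefficient of p is -20 (from the two edges through A_3).
So -20·p + 288 = 2·264 = 528 ⇒ p = -12.

-12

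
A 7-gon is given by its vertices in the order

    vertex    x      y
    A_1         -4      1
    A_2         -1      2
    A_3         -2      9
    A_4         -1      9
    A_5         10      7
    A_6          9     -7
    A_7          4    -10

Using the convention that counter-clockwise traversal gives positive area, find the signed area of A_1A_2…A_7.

-174.5

A_1→A_2: (-4)(2) − (-1)(1) = -7
A_2→A_3: (-1)(9) − (-2)(2) = -5
A_3→A_4: (-2)(9) − (-1)(9) = -9
A_4→A_5: (-1)(7) − (10)(9) = -97
A_5→A_6: (10)(-7) − (9)(7) = -133
A_6→A_7: (9)(-10) − (4)(-7) = -62
A_7→A_1: (4)(1) − (-4)(-10) = -36
Σ = -349
Signed area = Σ/2 = -174.5 (negative ⇒ clockwise traversal).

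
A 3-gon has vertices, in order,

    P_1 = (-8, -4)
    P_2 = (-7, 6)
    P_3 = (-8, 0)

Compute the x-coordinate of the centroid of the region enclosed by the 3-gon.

-23/3

Apply Gauss's area formula. First the cross-terms c_i = x_i·y_{i+1} − x_{i+1}·y_i:
  -76, 48, 32  ⇒  2A = 4, A = 2.
Then Σ (x_i + x_{i+1})·c_i = -92, so x̄ = -92 / (6·2) = -23/3.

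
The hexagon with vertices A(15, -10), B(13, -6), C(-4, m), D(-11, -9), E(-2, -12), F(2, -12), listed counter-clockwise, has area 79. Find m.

The doubled signed area Σ (x_i y_{i+1} − x_{i+1} y_i) is linear in m.
With m=0 it equals 374; the coefficient of m is 24 (from the two edges through C).
So 24·m + 374 = 2·79 = 158 ⇒ m = -9.

-9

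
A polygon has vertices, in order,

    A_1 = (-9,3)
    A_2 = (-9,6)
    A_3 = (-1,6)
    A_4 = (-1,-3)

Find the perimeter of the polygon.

|A_1A_2| = √((0)² + (3)²) = √9 = 3
|A_2A_3| = √((8)² + (0)²) = √64 = 8
|A_3A_4| = √((0)² + (-9)²) = √81 = 9
|A_4A_1| = √((-8)² + (6)²) = √100 = 10
Perimeter = 3 + 8 + 9 + 10 = 30.

30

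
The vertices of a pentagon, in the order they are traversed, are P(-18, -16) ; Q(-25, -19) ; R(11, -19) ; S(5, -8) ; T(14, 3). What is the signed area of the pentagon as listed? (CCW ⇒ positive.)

Apply the surveyor's formula: 2A = Σ (x_i·y_{i+1} − x_{i+1}·y_i), indices taken mod 5.
Σ = (-58) + (684) + (7) + (127) + (-170) = 590
Signed area = Σ/2 = 295 (positive ⇒ counter-clockwise traversal).

295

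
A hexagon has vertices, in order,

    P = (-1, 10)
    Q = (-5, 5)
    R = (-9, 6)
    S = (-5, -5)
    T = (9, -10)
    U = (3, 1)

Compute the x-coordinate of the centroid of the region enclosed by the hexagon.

Apply the shoelace formula. First the cross-terms c_i = x_i·y_{i+1} − x_{i+1}·y_i:
  45, 15, 75, 95, 39, 31  ⇒  2A = 300, A = 150.
Then Σ (x_i + x_{i+1})·c_i = -620, so x̄ = -620 / (6·150) = -31/45.

-31/45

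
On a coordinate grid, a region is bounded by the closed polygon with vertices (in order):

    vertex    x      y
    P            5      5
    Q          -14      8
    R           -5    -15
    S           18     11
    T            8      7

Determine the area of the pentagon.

Σ = (110) + (250) + (215) + (38) + (5) = 618
Area = |Σ|/2 = 309.

309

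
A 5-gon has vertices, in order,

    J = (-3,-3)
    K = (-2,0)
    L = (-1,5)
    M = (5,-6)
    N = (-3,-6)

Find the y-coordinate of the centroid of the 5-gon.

-7/3

Apply the shoelace (surveyor's) formula. First the cross-terms c_i = x_i·y_{i+1} − x_{i+1}·y_i:
  -6, -10, -19, -48, -9  ⇒  2A = -92, A = -46.
Then Σ (y_i + y_{i+1})·c_i = 644, so ȳ = 644 / (6·(-46)) = -7/3.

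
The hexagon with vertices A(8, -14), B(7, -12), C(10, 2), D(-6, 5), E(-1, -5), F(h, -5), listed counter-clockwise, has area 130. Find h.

2

Write out the shoelace sum; only the two edges meeting at F involve h:
2·Area = [((-1)·(-5) − h·(-5)) + (h·(-14) − 8·(-5))] + 233
       = -9·h + 278 = 260
⇒ h = 2.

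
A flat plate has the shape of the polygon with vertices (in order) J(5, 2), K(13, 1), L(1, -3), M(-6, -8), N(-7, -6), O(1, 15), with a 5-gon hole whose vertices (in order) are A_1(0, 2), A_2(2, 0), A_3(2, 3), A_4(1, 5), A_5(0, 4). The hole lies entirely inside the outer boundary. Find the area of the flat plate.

Outer boundary:
J→K: (5)(1) − (13)(2) = -21
K→L: (13)(-3) − (1)(1) = -40
L→M: (1)(-8) − (-6)(-3) = -26
M→N: (-6)(-6) − (-7)(-8) = -20
N→O: (-7)(15) − (1)(-6) = -99
O→J: (1)(2) − (5)(15) = -73
Σ = -279
Area = |Σ|/2 = 139.5.
Hole:
Σ = (-4) + (6) + (7) + (4) + (0) = 13
Area = |Σ|/2 = 6.5.
Net area = 139.5 − 6.5 = 133.

133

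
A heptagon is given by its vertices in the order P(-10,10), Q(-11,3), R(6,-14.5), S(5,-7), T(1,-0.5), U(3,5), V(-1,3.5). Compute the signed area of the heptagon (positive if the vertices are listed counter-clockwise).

151.75

P→Q: (-10)(3) − (-11)(10) = 80
Q→R: (-11)(-14.5) − (6)(3) = 141.5
R→S: (6)(-7) − (5)(-14.5) = 30.5
S→T: (5)(-0.5) − (1)(-7) = 4.5
T→U: (1)(5) − (3)(-0.5) = 6.5
U→V: (3)(3.5) − (-1)(5) = 15.5
V→P: (-1)(10) − (-10)(3.5) = 25
Σ = 303.5
Signed area = Σ/2 = 151.75 (positive ⇒ counter-clockwise traversal).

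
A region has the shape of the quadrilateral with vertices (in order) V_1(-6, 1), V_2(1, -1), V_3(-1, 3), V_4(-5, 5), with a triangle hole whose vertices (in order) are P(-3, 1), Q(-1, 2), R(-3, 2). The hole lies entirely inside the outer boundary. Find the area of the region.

Outer boundary:
Apply the shoelace formula: 2A = Σ (x_i·y_{i+1} − x_{i+1}·y_i), indices taken mod 4.
Σ = (5) + (2) + (10) + (25) = 42
Area = |Σ|/2 = 21.
Hole:
Apply the shoelace (surveyor's) formula: 2A = Σ (x_i·y_{i+1} − x_{i+1}·y_i), indices taken mod 3.
Cross-terms: -5, 4, 3  ⇒  Σ = 2
Area = |Σ|/2 = 1.
Net area = 21 − 1 = 20.

20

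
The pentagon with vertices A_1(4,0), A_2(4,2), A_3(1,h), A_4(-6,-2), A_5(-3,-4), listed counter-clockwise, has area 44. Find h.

Write out the shoelace sum; only the two edges meeting at A_3 involve h:
2·Area = [(4·h − 1·2) + (1·(-2) − (-6)·h)] + 42
       = 10·h + 38 = 88
⇒ h = 5.

5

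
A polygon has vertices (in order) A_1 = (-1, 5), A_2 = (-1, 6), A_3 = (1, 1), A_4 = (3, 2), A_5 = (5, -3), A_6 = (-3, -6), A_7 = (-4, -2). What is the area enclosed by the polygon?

Apply the surveyor's formula: 2A = Σ (x_i·y_{i+1} − x_{i+1}·y_i), indices taken mod 7.
Σ = (-1) + (-7) + (-1) + (-19) + (-39) + (-18) + (-22) = -107
Area = |Σ|/2 = 53.5.

53.5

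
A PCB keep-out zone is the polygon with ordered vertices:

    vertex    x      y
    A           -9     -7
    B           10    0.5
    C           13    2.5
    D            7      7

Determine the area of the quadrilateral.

85.75

Apply the surveyor's formula: 2A = Σ (x_i·y_{i+1} − x_{i+1}·y_i), indices taken mod 4.
A→B: (-9)(0.5) − (10)(-7) = 65.5
B→C: (10)(2.5) − (13)(0.5) = 18.5
C→D: (13)(7) − (7)(2.5) = 73.5
D→A: (7)(-7) − (-9)(7) = 14
Σ = 171.5
Area = |Σ|/2 = 85.75.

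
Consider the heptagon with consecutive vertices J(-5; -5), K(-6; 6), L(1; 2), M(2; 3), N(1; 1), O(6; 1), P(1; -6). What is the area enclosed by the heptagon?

78.5

Apply the shoelace (surveyor's) formula: 2A = Σ (x_i·y_{i+1} − x_{i+1}·y_i), indices taken mod 7.
Cross-terms: -60, -18, -1, -1, -5, -37, -35  ⇒  Σ = -157
Area = |Σ|/2 = 78.5.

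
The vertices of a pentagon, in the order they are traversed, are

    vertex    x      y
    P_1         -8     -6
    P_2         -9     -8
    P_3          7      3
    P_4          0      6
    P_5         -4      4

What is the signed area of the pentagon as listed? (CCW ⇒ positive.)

80.5

Apply the shoelace formula: 2A = Σ (x_i·y_{i+1} − x_{i+1}·y_i), indices taken mod 5.
Cross-terms: 10, 29, 42, 24, 56  ⇒  Σ = 161
Signed area = Σ/2 = 80.5 (positive ⇒ counter-clockwise traversal).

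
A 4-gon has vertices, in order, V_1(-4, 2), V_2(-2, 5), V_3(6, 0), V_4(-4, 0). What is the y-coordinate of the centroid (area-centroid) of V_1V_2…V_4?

Apply the shoelace (surveyor's) formula. First the cross-terms c_i = x_i·y_{i+1} − x_{i+1}·y_i:
  -16, -30, 0, -8  ⇒  2A = -54, A = -27.
Then Σ (y_i + y_{i+1})·c_i = -278, so ȳ = -278 / (6·(-27)) = 139/81.

139/81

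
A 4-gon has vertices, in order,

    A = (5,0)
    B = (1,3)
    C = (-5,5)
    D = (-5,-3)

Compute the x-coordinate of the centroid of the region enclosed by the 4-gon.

-13/9

Apply Gauss's area formula. First the cross-terms c_i = x_i·y_{i+1} − x_{i+1}·y_i:
  15, 20, 40, 15  ⇒  2A = 90, A = 45.
Then Σ (x_i + x_{i+1})·c_i = -390, so x̄ = -390 / (6·45) = -13/9.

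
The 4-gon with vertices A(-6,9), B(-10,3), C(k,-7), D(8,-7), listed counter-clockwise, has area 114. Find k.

The doubled signed area Σ (x_i y_{i+1} − x_{i+1} y_i) is linear in k.
With k=0 it equals 228; the coefficient of k is -10 (from the two edges through C).
So -10·k + 228 = 2·114 = 228 ⇒ k = 0.

0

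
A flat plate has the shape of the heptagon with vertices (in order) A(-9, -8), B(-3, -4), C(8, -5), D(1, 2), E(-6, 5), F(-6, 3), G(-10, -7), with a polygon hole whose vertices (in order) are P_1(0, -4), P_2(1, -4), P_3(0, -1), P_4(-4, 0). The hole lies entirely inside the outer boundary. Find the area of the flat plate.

91.5

Outer boundary:
Apply the shoelace formula: 2A = Σ (x_i·y_{i+1} − x_{i+1}·y_i), indices taken mod 7.
Σ = (12) + (47) + (21) + (17) + (12) + (72) + (17) = 198
Area = |Σ|/2 = 99.
Hole:
Apply the shoelace (surveyor's) formula: 2A = Σ (x_i·y_{i+1} − x_{i+1}·y_i), indices taken mod 4.
Σ = (4) + (-1) + (-4) + (16) = 15
Area = |Σ|/2 = 7.5.
Net area = 99 − 7.5 = 91.5.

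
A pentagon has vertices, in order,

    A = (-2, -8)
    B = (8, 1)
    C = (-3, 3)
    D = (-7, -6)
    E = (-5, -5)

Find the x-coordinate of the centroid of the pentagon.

-51/163

Apply the surveyor's formula. First the cross-terms c_i = x_i·y_{i+1} − x_{i+1}·y_i:
  62, 27, 39, 5, 30  ⇒  2A = 163, A = 81.5.
Then Σ (x_i + x_{i+1})·c_i = -153, so x̄ = -153 / (6·81.5) = -51/163.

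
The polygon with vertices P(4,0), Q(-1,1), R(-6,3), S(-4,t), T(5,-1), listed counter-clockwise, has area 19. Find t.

-1

Write out the shoelace sum; only the two edges meeting at S involve t:
2·Area = [((-6)·t − (-4)·3) + ((-4)·(-1) − 5·t)] + 11
       = -11·t + 27 = 38
⇒ t = -1.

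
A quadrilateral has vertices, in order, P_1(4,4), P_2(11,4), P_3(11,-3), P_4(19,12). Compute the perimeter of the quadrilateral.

|P_1P_2| = √((7)² + (0)²) = √49 = 7
|P_2P_3| = √((0)² + (-7)²) = √49 = 7
|P_3P_4| = √((8)² + (15)²) = √289 = 17
|P_4P_1| = √((-15)² + (-8)²) = √289 = 17
Perimeter = 7 + 7 + 17 + 17 = 48.

48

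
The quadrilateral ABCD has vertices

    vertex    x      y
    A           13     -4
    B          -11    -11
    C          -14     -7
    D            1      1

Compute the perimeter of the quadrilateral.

|AB| = √((-24)² + (-7)²) = √625 = 25
|BC| = √((-3)² + (4)²) = √25 = 5
|CD| = √((15)² + (8)²) = √289 = 17
|DA| = √((12)² + (-5)²) = √169 = 13
Perimeter = 25 + 5 + 17 + 13 = 60.

60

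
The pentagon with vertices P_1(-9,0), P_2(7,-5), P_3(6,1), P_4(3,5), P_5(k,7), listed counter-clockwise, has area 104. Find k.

The doubled signed area Σ (x_i y_{i+1} − x_{i+1} y_i) is linear in k.
With k=0 it equals 193; the coefficient of k is -5 (from the two edges through P_5).
So -5·k + 193 = 2·104 = 208 ⇒ k = -3.

-3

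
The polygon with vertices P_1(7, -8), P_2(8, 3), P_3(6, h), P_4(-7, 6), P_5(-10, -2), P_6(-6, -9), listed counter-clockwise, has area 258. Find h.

The doubled signed area Σ (x_i y_{i+1} − x_{i+1} y_i) is linear in h.
With h=0 it equals 366; the coefficient of h is 15 (from the two edges through P_3).
So 15·h + 366 = 2·258 = 516 ⇒ h = 10.

10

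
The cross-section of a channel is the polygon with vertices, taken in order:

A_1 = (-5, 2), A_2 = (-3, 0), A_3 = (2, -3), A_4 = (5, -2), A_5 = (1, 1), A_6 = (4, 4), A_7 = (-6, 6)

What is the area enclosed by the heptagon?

49.5

Cross-terms: 6, 9, 11, 7, 0, 48, 18  ⇒  Σ = 99
Area = |Σ|/2 = 49.5.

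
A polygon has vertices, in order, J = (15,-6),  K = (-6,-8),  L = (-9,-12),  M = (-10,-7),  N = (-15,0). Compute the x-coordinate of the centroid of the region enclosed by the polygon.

Apply the shoelace formula. First the cross-terms c_i = x_i·y_{i+1} − x_{i+1}·y_i:
  -156, 0, -57, -105, 90  ⇒  2A = -228, A = -114.
Then Σ (x_i + x_{i+1})·c_i = 2304, so x̄ = 2304 / (6·(-114)) = -64/19.

-64/19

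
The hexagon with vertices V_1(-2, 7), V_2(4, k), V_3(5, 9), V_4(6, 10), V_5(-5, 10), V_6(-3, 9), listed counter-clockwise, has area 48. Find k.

The doubled signed area Σ (x_i y_{i+1} − x_{i+1} y_i) is linear in k.
With k=0 it equals 96; the coefficient of k is -7 (from the two edges through V_2).
So -7·k + 96 = 2·48 = 96 ⇒ k = 0.

0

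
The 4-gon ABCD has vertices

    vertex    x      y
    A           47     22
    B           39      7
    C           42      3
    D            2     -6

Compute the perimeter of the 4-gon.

116

|AB| = √((-8)² + (-15)²) = √289 = 17
|BC| = √((3)² + (-4)²) = √25 = 5
|CD| = √((-40)² + (-9)²) = √1681 = 41
|DA| = √((45)² + (28)²) = √2809 = 53
Perimeter = 17 + 5 + 41 + 53 = 116.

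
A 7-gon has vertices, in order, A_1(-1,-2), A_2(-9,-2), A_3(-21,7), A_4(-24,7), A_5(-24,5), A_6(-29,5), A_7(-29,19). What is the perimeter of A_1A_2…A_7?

|A_1A_2| = √((-8)² + (0)²) = √64 = 8
|A_2A_3| = √((-12)² + (9)²) = √225 = 15
|A_3A_4| = √((-3)² + (0)²) = √9 = 3
|A_4A_5| = √((0)² + (-2)²) = √4 = 2
|A_5A_6| = √((-5)² + (0)²) = √25 = 5
|A_6A_7| = √((0)² + (14)²) = √196 = 14
|A_7A_1| = √((28)² + (-21)²) = √1225 = 35
Perimeter = 8 + 15 + 3 + 2 + 5 + 14 + 35 = 82.

82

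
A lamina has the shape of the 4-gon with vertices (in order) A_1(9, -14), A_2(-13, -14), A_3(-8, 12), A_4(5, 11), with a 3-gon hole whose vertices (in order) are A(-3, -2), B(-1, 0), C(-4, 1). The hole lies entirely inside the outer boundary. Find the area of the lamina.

442.5

Outer boundary:
Σ = (-308) + (-268) + (-148) + (-169) = -893
Area = |Σ|/2 = 446.5.
Hole:
A→B: (-3)(0) − (-1)(-2) = -2
B→C: (-1)(1) − (-4)(0) = -1
C→A: (-4)(-2) − (-3)(1) = 11
Σ = 8
Area = |Σ|/2 = 4.
Net area = 446.5 − 4 = 442.5.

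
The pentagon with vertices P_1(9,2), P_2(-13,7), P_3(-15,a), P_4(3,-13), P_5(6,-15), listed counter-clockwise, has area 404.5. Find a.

Write out the shoelace sum; only the two edges meeting at P_3 involve a:
2·Area = [((-13)·a − (-15)·7) + ((-15)·(-13) − 3·a)] + 269
       = -16·a + 569 = 809
⇒ a = -15.

-15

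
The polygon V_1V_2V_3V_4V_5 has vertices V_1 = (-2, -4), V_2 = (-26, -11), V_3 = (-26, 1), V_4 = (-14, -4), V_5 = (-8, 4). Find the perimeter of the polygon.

70

|V_1V_2| = √((-24)² + (-7)²) = √625 = 25
|V_2V_3| = √((0)² + (12)²) = √144 = 12
|V_3V_4| = √((12)² + (-5)²) = √169 = 13
|V_4V_5| = √((6)² + (8)²) = √100 = 10
|V_5V_1| = √((6)² + (-8)²) = √100 = 10
Perimeter = 25 + 12 + 13 + 10 + 10 = 70.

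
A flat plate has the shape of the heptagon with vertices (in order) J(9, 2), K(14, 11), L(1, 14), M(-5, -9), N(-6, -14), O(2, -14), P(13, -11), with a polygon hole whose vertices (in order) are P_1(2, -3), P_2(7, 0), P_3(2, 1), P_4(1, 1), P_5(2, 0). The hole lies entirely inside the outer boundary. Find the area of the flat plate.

Outer boundary:
Apply the surveyor's formula: 2A = Σ (x_i·y_{i+1} − x_{i+1}·y_i), indices taken mod 7.
Σ = (71) + (185) + (61) + (16) + (112) + (160) + (125) = 730
Area = |Σ|/2 = 365.
Hole:
Apply the surveyor's formula: 2A = Σ (x_i·y_{i+1} − x_{i+1}·y_i), indices taken mod 5.
Σ = (21) + (7) + (1) + (-2) + (-6) = 21
Area = |Σ|/2 = 10.5.
Net area = 365 − 10.5 = 354.5.

354.5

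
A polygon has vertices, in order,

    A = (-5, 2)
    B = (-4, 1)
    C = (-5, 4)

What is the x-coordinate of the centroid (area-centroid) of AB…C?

-14/3

Apply Gauss's area formula. First the cross-terms c_i = x_i·y_{i+1} − x_{i+1}·y_i:
  3, -11, 10  ⇒  2A = 2, A = 1.
Then Σ (x_i + x_{i+1})·c_i = -28, so x̄ = -28 / (6·1) = -14/3.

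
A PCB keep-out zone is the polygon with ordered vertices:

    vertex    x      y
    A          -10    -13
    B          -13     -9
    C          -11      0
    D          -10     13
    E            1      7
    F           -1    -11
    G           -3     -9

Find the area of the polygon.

241.5

Apply the shoelace formula: 2A = Σ (x_i·y_{i+1} − x_{i+1}·y_i), indices taken mod 7.
Σ = (-79) + (-99) + (-143) + (-83) + (-4) + (-24) + (-51) = -483
Area = |Σ|/2 = 241.5.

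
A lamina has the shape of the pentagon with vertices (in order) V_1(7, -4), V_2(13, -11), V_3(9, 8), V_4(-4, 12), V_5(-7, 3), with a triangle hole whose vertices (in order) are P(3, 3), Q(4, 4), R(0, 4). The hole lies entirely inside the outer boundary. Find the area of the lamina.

Outer boundary:
Cross-terms: -25, 203, 140, 72, 7  ⇒  Σ = 397
Area = |Σ|/2 = 198.5.
Hole:
Σ = (0) + (16) + (-12) = 4
Area = |Σ|/2 = 2.
Net area = 198.5 − 2 = 196.5.

196.5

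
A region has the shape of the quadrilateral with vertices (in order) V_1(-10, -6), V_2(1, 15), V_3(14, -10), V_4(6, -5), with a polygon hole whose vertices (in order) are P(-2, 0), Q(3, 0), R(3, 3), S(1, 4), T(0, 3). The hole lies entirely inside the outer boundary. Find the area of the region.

Outer boundary:
Σ = (-144) + (-220) + (-10) + (-86) = -460
Area = |Σ|/2 = 230.
Hole:
Apply the shoelace (surveyor's) formula: 2A = Σ (x_i·y_{i+1} − x_{i+1}·y_i), indices taken mod 5.
Σ = (0) + (9) + (9) + (3) + (6) = 27
Area = |Σ|/2 = 13.5.
Net area = 230 − 13.5 = 216.5.

216.5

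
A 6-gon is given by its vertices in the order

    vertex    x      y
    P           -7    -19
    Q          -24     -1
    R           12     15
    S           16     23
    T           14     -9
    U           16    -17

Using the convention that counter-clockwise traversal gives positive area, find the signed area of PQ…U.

-872

Apply the shoelace (surveyor's) formula: 2A = Σ (x_i·y_{i+1} − x_{i+1}·y_i), indices taken mod 6.
Σ = (-449) + (-348) + (36) + (-466) + (-94) + (-423) = -1744
Signed area = Σ/2 = -872 (negative ⇒ clockwise traversal).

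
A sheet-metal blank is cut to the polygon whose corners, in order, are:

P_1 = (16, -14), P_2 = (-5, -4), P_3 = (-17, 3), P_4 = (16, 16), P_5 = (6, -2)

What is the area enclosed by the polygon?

Apply the shoelace (surveyor's) formula: 2A = Σ (x_i·y_{i+1} − x_{i+1}·y_i), indices taken mod 5.
Σ = (-134) + (-83) + (-320) + (-128) + (-52) = -717
Area = |Σ|/2 = 358.5.

358.5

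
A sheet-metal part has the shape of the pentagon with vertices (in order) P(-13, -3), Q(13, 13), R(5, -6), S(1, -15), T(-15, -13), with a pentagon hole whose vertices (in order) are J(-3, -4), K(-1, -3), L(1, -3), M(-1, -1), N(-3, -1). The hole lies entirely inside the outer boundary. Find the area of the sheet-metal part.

345

Outer boundary:
Σ = (-130) + (-143) + (-69) + (-238) + (-124) = -704
Area = |Σ|/2 = 352.
Hole:
Σ = (5) + (6) + (-4) + (-2) + (9) = 14
Area = |Σ|/2 = 7.
Net area = 352 − 7 = 345.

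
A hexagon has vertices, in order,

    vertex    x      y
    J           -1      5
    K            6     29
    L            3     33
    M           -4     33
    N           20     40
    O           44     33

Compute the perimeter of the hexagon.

|JK| = √((7)² + (24)²) = √625 = 25
|KL| = √((-3)² + (4)²) = √25 = 5
|LM| = √((-7)² + (0)²) = √49 = 7
|MN| = √((24)² + (7)²) = √625 = 25
|NO| = √((24)² + (-7)²) = √625 = 25
|OJ| = √((-45)² + (-28)²) = √2809 = 53
Perimeter = 25 + 5 + 7 + 25 + 25 + 53 = 140.

140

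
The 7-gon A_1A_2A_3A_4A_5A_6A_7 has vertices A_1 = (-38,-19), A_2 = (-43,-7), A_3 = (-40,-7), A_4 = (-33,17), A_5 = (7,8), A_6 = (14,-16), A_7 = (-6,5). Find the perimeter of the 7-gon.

176

|A_1A_2| = √((-5)² + (12)²) = √169 = 13
|A_2A_3| = √((3)² + (0)²) = √9 = 3
|A_3A_4| = √((7)² + (24)²) = √625 = 25
|A_4A_5| = √((40)² + (-9)²) = √1681 = 41
|A_5A_6| = √((7)² + (-24)²) = √625 = 25
|A_6A_7| = √((-20)² + (21)²) = √841 = 29
|A_7A_1| = √((-32)² + (-24)²) = √1600 = 40
Perimeter = 13 + 3 + 25 + 41 + 25 + 29 + 40 = 176.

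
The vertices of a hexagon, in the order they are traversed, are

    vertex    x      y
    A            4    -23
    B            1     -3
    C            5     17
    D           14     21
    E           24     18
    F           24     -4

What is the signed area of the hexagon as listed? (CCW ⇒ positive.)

Apply the surveyor's formula: 2A = Σ (x_i·y_{i+1} − x_{i+1}·y_i), indices taken mod 6.
Σ = (11) + (32) + (-133) + (-252) + (-528) + (-536) = -1406
Signed area = Σ/2 = -703 (negative ⇒ clockwise traversal).

-703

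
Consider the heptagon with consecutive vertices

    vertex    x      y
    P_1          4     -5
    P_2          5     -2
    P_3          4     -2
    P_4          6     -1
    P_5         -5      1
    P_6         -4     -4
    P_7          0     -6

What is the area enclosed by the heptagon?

Cross-terms: 17, -2, 8, 1, 24, 24, 24  ⇒  Σ = 96
Area = |Σ|/2 = 48.

48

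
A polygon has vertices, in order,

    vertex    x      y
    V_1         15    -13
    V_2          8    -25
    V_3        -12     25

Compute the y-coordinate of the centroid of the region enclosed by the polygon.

-13/3

Apply the surveyor's formula. First the cross-terms c_i = x_i·y_{i+1} − x_{i+1}·y_i:
  -271, -100, -219  ⇒  2A = -590, A = -295.
Then Σ (y_i + y_{i+1})·c_i = 7670, so ȳ = 7670 / (6·(-295)) = -13/3.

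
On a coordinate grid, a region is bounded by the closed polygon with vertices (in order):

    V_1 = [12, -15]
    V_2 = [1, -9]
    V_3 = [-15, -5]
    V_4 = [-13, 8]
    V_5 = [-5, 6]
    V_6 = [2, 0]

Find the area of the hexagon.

249

Apply the shoelace formula: 2A = Σ (x_i·y_{i+1} − x_{i+1}·y_i), indices taken mod 6.
Cross-terms: -93, -140, -185, -38, -12, -30  ⇒  Σ = -498
Area = |Σ|/2 = 249.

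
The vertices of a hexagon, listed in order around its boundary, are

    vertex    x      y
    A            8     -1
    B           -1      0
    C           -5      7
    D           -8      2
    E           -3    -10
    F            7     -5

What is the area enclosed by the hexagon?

121

Σ = (-1) + (-7) + (46) + (86) + (85) + (33) = 242
Area = |Σ|/2 = 121.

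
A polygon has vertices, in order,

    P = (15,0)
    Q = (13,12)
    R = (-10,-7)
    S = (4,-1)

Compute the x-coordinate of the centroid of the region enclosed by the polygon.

864/131

Apply the shoelace (surveyor's) formula. First the cross-terms c_i = x_i·y_{i+1} − x_{i+1}·y_i:
  180, 29, 38, 15  ⇒  2A = 262, A = 131.
Then Σ (x_i + x_{i+1})·c_i = 5184, so x̄ = 5184 / (6·131) = 864/131.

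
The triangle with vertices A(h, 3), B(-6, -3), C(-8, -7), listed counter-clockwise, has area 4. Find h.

Write out the shoelace sum; only the two edges meeting at A involve h:
2·Area = [((-8)·3 − h·(-7)) + (h·(-3) − (-6)·3)] + 18
       = 4·h + 12 = 8
⇒ h = -1.

-1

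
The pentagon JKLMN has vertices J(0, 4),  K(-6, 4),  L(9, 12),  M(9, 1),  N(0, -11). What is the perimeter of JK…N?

64

|JK| = √((-6)² + (0)²) = √36 = 6
|KL| = √((15)² + (8)²) = √289 = 17
|LM| = √((0)² + (-11)²) = √121 = 11
|MN| = √((-9)² + (-12)²) = √225 = 15
|NJ| = √((0)² + (15)²) = √225 = 15
Perimeter = 6 + 17 + 11 + 15 + 15 = 64.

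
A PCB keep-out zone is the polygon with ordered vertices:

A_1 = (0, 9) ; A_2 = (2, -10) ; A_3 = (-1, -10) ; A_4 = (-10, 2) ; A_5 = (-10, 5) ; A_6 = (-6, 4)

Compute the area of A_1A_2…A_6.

122

Apply the surveyor's formula: 2A = Σ (x_i·y_{i+1} − x_{i+1}·y_i), indices taken mod 6.
Cross-terms: -18, -30, -102, -30, -10, -54  ⇒  Σ = -244
Area = |Σ|/2 = 122.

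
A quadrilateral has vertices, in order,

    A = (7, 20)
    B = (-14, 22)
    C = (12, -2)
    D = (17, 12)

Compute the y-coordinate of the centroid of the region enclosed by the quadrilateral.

2935/237

Apply Gauss's area formula. First the cross-terms c_i = x_i·y_{i+1} − x_{i+1}·y_i:
  434, -236, 178, 256  ⇒  2A = 632, A = 316.
Then Σ (y_i + y_{i+1})·c_i = 23480, so ȳ = 23480 / (6·316) = 2935/237.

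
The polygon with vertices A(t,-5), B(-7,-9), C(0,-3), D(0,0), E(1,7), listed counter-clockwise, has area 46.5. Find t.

Write out the shoelace sum; only the two edges meeting at A involve t:
2·Area = [(1·(-5) − t·7) + (t·(-9) − (-7)·(-5))] + 21
       = -16·t + -19 = 93
⇒ t = -7.

-7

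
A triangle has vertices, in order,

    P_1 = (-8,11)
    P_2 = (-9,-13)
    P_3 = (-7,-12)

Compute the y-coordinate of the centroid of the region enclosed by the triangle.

Apply the shoelace formula. First the cross-terms c_i = x_i·y_{i+1} − x_{i+1}·y_i:
  203, 17, -173  ⇒  2A = 47, A = 23.5.
Then Σ (y_i + y_{i+1})·c_i = -658, so ȳ = -658 / (6·23.5) = -14/3.

-14/3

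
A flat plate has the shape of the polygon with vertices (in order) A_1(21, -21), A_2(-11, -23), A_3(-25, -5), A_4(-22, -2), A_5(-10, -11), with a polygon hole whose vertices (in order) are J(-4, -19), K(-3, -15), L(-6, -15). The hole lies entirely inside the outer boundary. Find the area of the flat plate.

309.5

Outer boundary:
Apply Gauss's area formula: 2A = Σ (x_i·y_{i+1} − x_{i+1}·y_i), indices taken mod 5.
Σ = (-714) + (-520) + (-60) + (222) + (441) = -631
Area = |Σ|/2 = 315.5.
Hole:
Apply the surveyor's formula: 2A = Σ (x_i·y_{i+1} − x_{i+1}·y_i), indices taken mod 3.
Σ = (3) + (-45) + (54) = 12
Area = |Σ|/2 = 6.
Net area = 315.5 − 6 = 309.5.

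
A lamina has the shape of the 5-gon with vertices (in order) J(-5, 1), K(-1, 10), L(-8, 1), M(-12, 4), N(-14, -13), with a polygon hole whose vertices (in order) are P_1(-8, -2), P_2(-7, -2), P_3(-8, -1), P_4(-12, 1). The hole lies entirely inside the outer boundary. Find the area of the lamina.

69

Outer boundary:
Apply the shoelace (surveyor's) formula: 2A = Σ (x_i·y_{i+1} − x_{i+1}·y_i), indices taken mod 5.
J→K: (-5)(10) − (-1)(1) = -49
K→L: (-1)(1) − (-8)(10) = 79
L→M: (-8)(4) − (-12)(1) = -20
M→N: (-12)(-13) − (-14)(4) = 212
N→J: (-14)(1) − (-5)(-13) = -79
Σ = 143
Area = |Σ|/2 = 71.5.
Hole:
Apply Gauss's area formula: 2A = Σ (x_i·y_{i+1} − x_{i+1}·y_i), indices taken mod 4.
Cross-terms: 2, -9, -20, 32  ⇒  Σ = 5
Area = |Σ|/2 = 2.5.
Net area = 71.5 − 2.5 = 69.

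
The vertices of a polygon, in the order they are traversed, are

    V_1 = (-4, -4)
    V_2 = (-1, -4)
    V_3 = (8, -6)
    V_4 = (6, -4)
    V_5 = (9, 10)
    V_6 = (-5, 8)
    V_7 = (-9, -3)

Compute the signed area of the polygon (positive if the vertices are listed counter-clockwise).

Apply the surveyor's formula: 2A = Σ (x_i·y_{i+1} − x_{i+1}·y_i), indices taken mod 7.
Cross-terms: 12, 38, 4, 96, 122, 87, 24  ⇒  Σ = 383
Signed area = Σ/2 = 191.5 (positive ⇒ counter-clockwise traversal).

191.5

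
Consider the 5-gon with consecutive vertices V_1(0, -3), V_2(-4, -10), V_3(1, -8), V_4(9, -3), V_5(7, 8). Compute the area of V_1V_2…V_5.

85.5

Σ = (-12) + (42) + (69) + (93) + (-21) = 171
Area = |Σ|/2 = 85.5.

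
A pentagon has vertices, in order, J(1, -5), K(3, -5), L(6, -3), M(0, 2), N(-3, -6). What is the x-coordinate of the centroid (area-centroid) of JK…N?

Apply the surveyor's formula. First the cross-terms c_i = x_i·y_{i+1} − x_{i+1}·y_i:
  10, 21, 12, 6, 21  ⇒  2A = 70, A = 35.
Then Σ (x_i + x_{i+1})·c_i = 241, so x̄ = 241 / (6·35) = 241/210.

241/210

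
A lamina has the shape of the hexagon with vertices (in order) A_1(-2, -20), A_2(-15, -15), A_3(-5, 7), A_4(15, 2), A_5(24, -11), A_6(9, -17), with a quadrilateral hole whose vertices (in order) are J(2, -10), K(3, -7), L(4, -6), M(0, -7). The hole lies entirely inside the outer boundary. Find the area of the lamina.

644.5

Outer boundary:
Apply the shoelace formula: 2A = Σ (x_i·y_{i+1} − x_{i+1}·y_i), indices taken mod 6.
A_1→A_2: (-2)(-15) − (-15)(-20) = -270
A_2→A_3: (-15)(7) − (-5)(-15) = -180
A_3→A_4: (-5)(2) − (15)(7) = -115
A_4→A_5: (15)(-11) − (24)(2) = -213
A_5→A_6: (24)(-17) − (9)(-11) = -309
A_6→A_1: (9)(-20) − (-2)(-17) = -214
Σ = -1301
Area = |Σ|/2 = 650.5.
Hole:
Cross-terms: 16, 10, -28, 14  ⇒  Σ = 12
Area = |Σ|/2 = 6.
Net area = 650.5 − 6 = 644.5.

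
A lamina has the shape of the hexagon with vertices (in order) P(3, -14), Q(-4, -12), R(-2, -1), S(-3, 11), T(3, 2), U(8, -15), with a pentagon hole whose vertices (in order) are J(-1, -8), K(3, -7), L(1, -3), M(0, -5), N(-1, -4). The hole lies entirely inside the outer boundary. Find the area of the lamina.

140.5

Outer boundary:
Apply the surveyor's formula: 2A = Σ (x_i·y_{i+1} − x_{i+1}·y_i), indices taken mod 6.
P→Q: (3)(-12) − (-4)(-14) = -92
Q→R: (-4)(-1) − (-2)(-12) = -20
R→S: (-2)(11) − (-3)(-1) = -25
S→T: (-3)(2) − (3)(11) = -39
T→U: (3)(-15) − (8)(2) = -61
U→P: (8)(-14) − (3)(-15) = -67
Σ = -304
Area = |Σ|/2 = 152.
Hole:
Apply Gauss's area formula: 2A = Σ (x_i·y_{i+1} − x_{i+1}·y_i), indices taken mod 5.
Σ = (31) + (-2) + (-5) + (-5) + (4) = 23
Area = |Σ|/2 = 11.5.
Net area = 152 − 11.5 = 140.5.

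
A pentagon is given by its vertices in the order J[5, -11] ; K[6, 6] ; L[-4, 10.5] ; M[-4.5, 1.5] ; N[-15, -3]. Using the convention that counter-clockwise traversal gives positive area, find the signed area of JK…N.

220.125

Apply Gauss's area formula: 2A = Σ (x_i·y_{i+1} − x_{i+1}·y_i), indices taken mod 5.
Cross-terms: 96, 87, 41.25, 36, 180  ⇒  Σ = 440.25
Signed area = Σ/2 = 220.125 (positive ⇒ counter-clockwise traversal).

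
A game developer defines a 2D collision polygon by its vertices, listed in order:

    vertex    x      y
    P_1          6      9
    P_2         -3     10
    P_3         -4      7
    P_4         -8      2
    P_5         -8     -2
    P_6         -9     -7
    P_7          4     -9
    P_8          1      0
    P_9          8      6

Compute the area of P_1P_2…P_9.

192

Apply the surveyor's formula: 2A = Σ (x_i·y_{i+1} − x_{i+1}·y_i), indices taken mod 9.
P_1→P_2: (6)(10) − (-3)(9) = 87
P_2→P_3: (-3)(7) − (-4)(10) = 19
P_3→P_4: (-4)(2) − (-8)(7) = 48
P_4→P_5: (-8)(-2) − (-8)(2) = 32
P_5→P_6: (-8)(-7) − (-9)(-2) = 38
P_6→P_7: (-9)(-9) − (4)(-7) = 109
P_7→P_8: (4)(0) − (1)(-9) = 9
P_8→P_9: (1)(6) − (8)(0) = 6
P_9→P_1: (8)(9) − (6)(6) = 36
Σ = 384
Area = |Σ|/2 = 192.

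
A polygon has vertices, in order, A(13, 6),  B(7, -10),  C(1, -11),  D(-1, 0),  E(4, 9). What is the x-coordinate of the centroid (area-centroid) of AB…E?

Apply the shoelace (surveyor's) formula. First the cross-terms c_i = x_i·y_{i+1} − x_{i+1}·y_i:
  -172, -67, -11, -9, -93  ⇒  2A = -352, A = -176.
Then Σ (x_i + x_{i+1})·c_i = -5584, so x̄ = -5584 / (6·(-176)) = 349/66.

349/66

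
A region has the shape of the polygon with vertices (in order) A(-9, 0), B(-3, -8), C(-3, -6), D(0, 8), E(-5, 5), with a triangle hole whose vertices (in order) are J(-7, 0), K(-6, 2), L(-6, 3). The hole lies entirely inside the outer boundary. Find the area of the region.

Outer boundary:
Σ = (72) + (-6) + (-24) + (40) + (45) = 127
Area = |Σ|/2 = 63.5.
Hole:
Apply Gauss's area formula: 2A = Σ (x_i·y_{i+1} − x_{i+1}·y_i), indices taken mod 3.
Σ = (-14) + (-6) + (21) = 1
Area = |Σ|/2 = 0.5.
Net area = 63.5 − 0.5 = 63.

63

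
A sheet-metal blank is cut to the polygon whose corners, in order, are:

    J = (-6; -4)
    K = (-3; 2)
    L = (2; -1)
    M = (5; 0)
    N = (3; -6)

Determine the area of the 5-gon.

49

Apply the surveyor's formula: 2A = Σ (x_i·y_{i+1} − x_{i+1}·y_i), indices taken mod 5.
Cross-terms: -24, -1, 5, -30, -48  ⇒  Σ = -98
Area = |Σ|/2 = 49.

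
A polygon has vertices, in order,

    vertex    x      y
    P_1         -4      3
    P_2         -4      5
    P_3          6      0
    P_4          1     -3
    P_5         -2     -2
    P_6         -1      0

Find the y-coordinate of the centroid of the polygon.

Apply the surveyor's formula. First the cross-terms c_i = x_i·y_{i+1} − x_{i+1}·y_i:
  -8, -30, -18, -8, -2, -3  ⇒  2A = -69, A = -34.5.
Then Σ (y_i + y_{i+1})·c_i = -125, so ȳ = -125 / (6·(-34.5)) = 125/207.

125/207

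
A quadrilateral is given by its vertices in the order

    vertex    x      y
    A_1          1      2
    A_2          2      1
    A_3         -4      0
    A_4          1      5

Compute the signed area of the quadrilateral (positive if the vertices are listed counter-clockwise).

Apply the shoelace formula: 2A = Σ (x_i·y_{i+1} − x_{i+1}·y_i), indices taken mod 4.
A_1→A_2: (1)(1) − (2)(2) = -3
A_2→A_3: (2)(0) − (-4)(1) = 4
A_3→A_4: (-4)(5) − (1)(0) = -20
A_4→A_1: (1)(2) − (1)(5) = -3
Σ = -22
Signed area = Σ/2 = -11 (negative ⇒ clockwise traversal).

-11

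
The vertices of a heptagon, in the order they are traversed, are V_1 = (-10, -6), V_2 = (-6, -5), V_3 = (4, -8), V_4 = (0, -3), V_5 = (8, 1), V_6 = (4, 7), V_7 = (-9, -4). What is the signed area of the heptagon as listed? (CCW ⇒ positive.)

Σ = (14) + (68) + (-12) + (24) + (52) + (47) + (14) = 207
Signed area = Σ/2 = 103.5 (positive ⇒ counter-clockwise traversal).

103.5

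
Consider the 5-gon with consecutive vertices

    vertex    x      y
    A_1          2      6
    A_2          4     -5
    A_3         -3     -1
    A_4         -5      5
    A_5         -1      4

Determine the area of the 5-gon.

51

Apply the shoelace (surveyor's) formula: 2A = Σ (x_i·y_{i+1} − x_{i+1}·y_i), indices taken mod 5.
Cross-terms: -34, -19, -20, -15, -14  ⇒  Σ = -102
Area = |Σ|/2 = 51.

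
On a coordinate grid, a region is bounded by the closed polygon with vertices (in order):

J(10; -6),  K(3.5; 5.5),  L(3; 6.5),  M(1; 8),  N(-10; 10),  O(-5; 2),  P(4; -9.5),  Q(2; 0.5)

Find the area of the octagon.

Apply the shoelace formula: 2A = Σ (x_i·y_{i+1} − x_{i+1}·y_i), indices taken mod 8.
Σ = (76) + (6.25) + (17.5) + (90) + (30) + (39.5) + (21) + (-17) = 263.25
Area = |Σ|/2 = 131.625.

131.625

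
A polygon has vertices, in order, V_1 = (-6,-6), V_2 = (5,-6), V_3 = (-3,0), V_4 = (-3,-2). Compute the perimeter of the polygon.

|V_1V_2| = √((11)² + (0)²) = √121 = 11
|V_2V_3| = √((-8)² + (6)²) = √100 = 10
|V_3V_4| = √((0)² + (-2)²) = √4 = 2
|V_4V_1| = √((-3)² + (-4)²) = √25 = 5
Perimeter = 11 + 10 + 2 + 5 = 28.

28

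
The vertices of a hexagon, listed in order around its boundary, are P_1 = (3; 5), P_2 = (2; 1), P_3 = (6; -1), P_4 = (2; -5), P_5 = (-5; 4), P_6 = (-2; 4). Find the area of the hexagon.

Apply the shoelace formula: 2A = Σ (x_i·y_{i+1} − x_{i+1}·y_i), indices taken mod 6.
Cross-terms: -7, -8, -28, -17, -12, -22  ⇒  Σ = -94
Area = |Σ|/2 = 47.

47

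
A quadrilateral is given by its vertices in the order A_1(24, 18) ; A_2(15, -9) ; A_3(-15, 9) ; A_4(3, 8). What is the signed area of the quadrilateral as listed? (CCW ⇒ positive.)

A_1→A_2: (24)(-9) − (15)(18) = -486
A_2→A_3: (15)(9) − (-15)(-9) = 0
A_3→A_4: (-15)(8) − (3)(9) = -147
A_4→A_1: (3)(18) − (24)(8) = -138
Σ = -771
Signed area = Σ/2 = -385.5 (negative ⇒ clockwise traversal).

-385.5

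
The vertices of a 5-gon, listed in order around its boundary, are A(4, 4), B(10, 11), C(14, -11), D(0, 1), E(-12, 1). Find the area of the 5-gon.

143

Apply the shoelace formula: 2A = Σ (x_i·y_{i+1} − x_{i+1}·y_i), indices taken mod 5.
Cross-terms: 4, -264, 14, 12, -52  ⇒  Σ = -286
Area = |Σ|/2 = 143.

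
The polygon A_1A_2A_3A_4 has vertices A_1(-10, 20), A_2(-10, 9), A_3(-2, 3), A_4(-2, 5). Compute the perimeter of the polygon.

40

|A_1A_2| = √((0)² + (-11)²) = √121 = 11
|A_2A_3| = √((8)² + (-6)²) = √100 = 10
|A_3A_4| = √((0)² + (2)²) = √4 = 2
|A_4A_1| = √((-8)² + (15)²) = √289 = 17
Perimeter = 11 + 10 + 2 + 17 = 40.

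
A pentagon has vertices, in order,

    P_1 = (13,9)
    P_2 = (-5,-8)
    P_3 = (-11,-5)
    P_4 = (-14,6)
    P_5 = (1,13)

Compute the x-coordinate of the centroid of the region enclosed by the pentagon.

-230/101

Apply the shoelace formula. First the cross-terms c_i = x_i·y_{i+1} − x_{i+1}·y_i:
  -59, -63, -136, -188, -160  ⇒  2A = -606, A = -303.
Then Σ (x_i + x_{i+1})·c_i = 4140, so x̄ = 4140 / (6·(-303)) = -230/101.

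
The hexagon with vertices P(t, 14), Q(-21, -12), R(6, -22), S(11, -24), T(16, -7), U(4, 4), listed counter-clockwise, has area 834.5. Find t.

-18

Write out the shoelace sum; only the two edges meeting at P involve t:
2·Area = [(4·14 − t·4) + (t·(-12) − (-21)·14)] + 1031
       = -16·t + 1381 = 1669
⇒ t = -18.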